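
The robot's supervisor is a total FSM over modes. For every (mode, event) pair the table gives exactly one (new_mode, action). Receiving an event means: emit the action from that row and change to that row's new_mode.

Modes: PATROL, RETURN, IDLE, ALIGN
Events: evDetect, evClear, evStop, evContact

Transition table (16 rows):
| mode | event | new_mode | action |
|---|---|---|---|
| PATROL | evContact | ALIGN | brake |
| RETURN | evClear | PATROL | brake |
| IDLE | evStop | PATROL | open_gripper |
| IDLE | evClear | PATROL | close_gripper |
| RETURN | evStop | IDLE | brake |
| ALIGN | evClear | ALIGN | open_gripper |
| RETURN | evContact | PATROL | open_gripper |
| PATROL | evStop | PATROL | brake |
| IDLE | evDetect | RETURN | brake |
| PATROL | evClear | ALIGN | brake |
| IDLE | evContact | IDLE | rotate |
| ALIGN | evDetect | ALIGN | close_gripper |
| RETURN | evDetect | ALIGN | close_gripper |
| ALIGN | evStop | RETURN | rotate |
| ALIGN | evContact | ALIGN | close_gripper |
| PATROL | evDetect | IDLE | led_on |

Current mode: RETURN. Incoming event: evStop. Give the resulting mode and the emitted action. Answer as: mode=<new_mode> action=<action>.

mode=IDLE action=brake

current mode = RETURN; filter table to that mode:
  (RETURN, evClear) → (PATROL, brake)
  (RETURN, evStop) → (IDLE, brake)  ← event matches
  (RETURN, evContact) → (PATROL, open_gripper)
  (RETURN, evDetect) → (ALIGN, close_gripper)
event = evStop selects (IDLE, brake)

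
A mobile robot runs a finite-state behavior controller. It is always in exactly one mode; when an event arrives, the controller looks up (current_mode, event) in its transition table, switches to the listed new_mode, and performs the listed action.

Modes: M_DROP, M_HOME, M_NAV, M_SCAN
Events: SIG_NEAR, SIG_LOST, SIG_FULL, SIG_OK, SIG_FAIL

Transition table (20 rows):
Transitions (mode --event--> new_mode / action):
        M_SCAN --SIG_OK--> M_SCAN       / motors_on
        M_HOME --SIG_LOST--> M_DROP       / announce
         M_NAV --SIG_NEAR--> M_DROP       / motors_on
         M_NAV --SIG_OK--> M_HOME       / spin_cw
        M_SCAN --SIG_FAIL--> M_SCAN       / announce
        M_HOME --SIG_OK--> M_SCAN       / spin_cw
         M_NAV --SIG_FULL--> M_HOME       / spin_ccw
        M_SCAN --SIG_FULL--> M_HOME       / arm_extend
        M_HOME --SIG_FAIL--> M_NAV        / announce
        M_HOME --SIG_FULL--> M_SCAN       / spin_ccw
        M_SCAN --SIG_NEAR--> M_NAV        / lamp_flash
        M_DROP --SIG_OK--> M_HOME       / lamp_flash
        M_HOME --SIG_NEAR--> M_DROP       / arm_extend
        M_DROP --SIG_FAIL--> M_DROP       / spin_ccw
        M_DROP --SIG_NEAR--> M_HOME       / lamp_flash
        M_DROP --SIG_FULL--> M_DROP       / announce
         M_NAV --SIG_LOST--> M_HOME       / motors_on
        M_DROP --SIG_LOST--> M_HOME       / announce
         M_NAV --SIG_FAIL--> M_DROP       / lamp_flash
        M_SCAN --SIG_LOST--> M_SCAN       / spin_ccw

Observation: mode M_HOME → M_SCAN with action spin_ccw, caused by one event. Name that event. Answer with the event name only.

try SIG_NEAR: (M_HOME, SIG_NEAR) → (M_DROP, arm_extend)
try SIG_LOST: (M_HOME, SIG_LOST) → (M_DROP, announce)
try SIG_FULL: (M_HOME, SIG_FULL) → (M_SCAN, spin_ccw)  ← matches
try SIG_OK: (M_HOME, SIG_OK) → (M_SCAN, spin_cw)
try SIG_FAIL: (M_HOME, SIG_FAIL) → (M_NAV, announce)

SIG_FULL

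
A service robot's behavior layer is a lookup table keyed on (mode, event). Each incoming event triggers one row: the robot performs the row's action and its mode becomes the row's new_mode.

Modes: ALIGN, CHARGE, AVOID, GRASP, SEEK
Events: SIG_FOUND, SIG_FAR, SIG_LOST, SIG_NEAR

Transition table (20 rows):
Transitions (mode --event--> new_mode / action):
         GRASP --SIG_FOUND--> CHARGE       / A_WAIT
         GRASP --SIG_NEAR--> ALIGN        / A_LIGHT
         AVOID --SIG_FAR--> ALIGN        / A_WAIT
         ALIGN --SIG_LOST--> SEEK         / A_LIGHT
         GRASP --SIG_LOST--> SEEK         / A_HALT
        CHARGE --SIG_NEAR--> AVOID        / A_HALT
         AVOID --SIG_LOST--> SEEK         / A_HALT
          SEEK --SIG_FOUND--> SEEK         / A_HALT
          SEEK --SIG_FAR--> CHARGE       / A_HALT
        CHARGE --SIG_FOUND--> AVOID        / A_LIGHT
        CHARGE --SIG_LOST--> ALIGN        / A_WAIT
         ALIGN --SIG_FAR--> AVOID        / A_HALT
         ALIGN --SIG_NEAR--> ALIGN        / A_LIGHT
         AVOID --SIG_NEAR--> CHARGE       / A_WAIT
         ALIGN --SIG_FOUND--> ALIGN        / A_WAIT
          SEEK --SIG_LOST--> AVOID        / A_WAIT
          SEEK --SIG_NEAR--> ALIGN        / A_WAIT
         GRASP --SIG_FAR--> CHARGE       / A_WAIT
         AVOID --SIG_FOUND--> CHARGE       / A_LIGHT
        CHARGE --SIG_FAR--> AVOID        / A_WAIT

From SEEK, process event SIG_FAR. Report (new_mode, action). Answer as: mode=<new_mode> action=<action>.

current mode = SEEK; filter table to that mode:
  (SEEK, SIG_FOUND) → (SEEK, A_HALT)
  (SEEK, SIG_FAR) → (CHARGE, A_HALT)  ← event matches
  (SEEK, SIG_LOST) → (AVOID, A_WAIT)
  (SEEK, SIG_NEAR) → (ALIGN, A_WAIT)
event = SIG_FAR selects (CHARGE, A_HALT)

mode=CHARGE action=A_HALT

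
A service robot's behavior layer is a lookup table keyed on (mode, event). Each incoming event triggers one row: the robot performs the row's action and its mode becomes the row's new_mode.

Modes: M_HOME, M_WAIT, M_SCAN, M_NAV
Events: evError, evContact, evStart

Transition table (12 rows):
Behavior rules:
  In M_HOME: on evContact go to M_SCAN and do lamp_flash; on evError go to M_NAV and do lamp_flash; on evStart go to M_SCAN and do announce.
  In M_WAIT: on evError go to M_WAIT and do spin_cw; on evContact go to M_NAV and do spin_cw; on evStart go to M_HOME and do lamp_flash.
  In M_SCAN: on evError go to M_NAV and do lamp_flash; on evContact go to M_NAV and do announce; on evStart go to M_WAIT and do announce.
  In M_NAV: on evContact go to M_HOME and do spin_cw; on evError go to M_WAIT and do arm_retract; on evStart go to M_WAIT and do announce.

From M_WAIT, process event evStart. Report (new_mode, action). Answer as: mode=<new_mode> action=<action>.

current mode = M_WAIT; filter table to that mode:
  (M_WAIT, evError) → (M_WAIT, spin_cw)
  (M_WAIT, evContact) → (M_NAV, spin_cw)
  (M_WAIT, evStart) → (M_HOME, lamp_flash)  ← event matches
event = evStart selects (M_HOME, lamp_flash)

mode=M_HOME action=lamp_flash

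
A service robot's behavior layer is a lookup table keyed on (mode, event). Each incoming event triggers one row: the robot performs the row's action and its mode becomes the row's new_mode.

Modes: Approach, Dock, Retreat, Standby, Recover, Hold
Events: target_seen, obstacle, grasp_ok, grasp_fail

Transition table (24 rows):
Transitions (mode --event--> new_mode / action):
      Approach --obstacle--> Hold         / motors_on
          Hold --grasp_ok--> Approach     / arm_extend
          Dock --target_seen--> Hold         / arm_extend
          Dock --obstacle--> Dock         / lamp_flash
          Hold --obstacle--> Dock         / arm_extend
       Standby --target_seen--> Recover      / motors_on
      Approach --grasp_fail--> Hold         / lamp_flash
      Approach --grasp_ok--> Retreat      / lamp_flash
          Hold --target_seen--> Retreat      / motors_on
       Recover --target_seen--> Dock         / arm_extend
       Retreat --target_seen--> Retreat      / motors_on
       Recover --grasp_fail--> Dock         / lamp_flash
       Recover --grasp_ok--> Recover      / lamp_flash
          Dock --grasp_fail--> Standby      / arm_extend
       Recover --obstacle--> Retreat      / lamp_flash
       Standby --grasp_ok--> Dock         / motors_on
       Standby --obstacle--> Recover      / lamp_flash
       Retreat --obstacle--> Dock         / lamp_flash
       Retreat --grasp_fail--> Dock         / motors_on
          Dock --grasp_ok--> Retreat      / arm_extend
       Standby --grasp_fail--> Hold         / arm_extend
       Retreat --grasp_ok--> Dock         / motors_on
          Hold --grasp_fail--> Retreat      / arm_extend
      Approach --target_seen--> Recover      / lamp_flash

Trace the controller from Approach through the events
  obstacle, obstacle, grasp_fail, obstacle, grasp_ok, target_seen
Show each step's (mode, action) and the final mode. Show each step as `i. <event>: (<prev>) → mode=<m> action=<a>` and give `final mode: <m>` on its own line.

final mode: Dock

1. obstacle: (Approach) → mode=Hold action=motors_on
2. obstacle: (Hold) → mode=Dock action=arm_extend
3. grasp_fail: (Dock) → mode=Standby action=arm_extend
4. obstacle: (Standby) → mode=Recover action=lamp_flash
5. grasp_ok: (Recover) → mode=Recover action=lamp_flash
6. target_seen: (Recover) → mode=Dock action=arm_extend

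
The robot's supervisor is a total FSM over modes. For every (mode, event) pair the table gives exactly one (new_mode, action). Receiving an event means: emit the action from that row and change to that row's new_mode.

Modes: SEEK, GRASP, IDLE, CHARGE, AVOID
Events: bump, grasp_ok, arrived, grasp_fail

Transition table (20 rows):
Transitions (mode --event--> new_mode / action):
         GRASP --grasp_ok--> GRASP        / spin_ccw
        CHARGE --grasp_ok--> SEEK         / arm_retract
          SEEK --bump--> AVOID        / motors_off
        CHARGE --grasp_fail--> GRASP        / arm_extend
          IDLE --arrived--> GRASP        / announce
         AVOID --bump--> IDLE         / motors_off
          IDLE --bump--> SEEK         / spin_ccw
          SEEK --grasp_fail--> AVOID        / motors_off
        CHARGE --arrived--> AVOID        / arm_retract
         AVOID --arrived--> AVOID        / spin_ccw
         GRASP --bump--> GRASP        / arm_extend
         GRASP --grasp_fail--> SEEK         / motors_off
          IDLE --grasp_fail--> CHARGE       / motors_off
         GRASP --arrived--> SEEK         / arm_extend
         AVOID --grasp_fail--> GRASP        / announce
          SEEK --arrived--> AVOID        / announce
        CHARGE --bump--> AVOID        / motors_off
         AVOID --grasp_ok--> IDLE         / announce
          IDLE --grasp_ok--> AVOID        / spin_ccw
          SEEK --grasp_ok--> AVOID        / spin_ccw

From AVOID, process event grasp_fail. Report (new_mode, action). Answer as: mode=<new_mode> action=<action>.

current mode = AVOID; filter table to that mode:
  (AVOID, bump) → (IDLE, motors_off)
  (AVOID, arrived) → (AVOID, spin_ccw)
  (AVOID, grasp_fail) → (GRASP, announce)  ← event matches
  (AVOID, grasp_ok) → (IDLE, announce)
event = grasp_fail selects (GRASP, announce)

mode=GRASP action=announce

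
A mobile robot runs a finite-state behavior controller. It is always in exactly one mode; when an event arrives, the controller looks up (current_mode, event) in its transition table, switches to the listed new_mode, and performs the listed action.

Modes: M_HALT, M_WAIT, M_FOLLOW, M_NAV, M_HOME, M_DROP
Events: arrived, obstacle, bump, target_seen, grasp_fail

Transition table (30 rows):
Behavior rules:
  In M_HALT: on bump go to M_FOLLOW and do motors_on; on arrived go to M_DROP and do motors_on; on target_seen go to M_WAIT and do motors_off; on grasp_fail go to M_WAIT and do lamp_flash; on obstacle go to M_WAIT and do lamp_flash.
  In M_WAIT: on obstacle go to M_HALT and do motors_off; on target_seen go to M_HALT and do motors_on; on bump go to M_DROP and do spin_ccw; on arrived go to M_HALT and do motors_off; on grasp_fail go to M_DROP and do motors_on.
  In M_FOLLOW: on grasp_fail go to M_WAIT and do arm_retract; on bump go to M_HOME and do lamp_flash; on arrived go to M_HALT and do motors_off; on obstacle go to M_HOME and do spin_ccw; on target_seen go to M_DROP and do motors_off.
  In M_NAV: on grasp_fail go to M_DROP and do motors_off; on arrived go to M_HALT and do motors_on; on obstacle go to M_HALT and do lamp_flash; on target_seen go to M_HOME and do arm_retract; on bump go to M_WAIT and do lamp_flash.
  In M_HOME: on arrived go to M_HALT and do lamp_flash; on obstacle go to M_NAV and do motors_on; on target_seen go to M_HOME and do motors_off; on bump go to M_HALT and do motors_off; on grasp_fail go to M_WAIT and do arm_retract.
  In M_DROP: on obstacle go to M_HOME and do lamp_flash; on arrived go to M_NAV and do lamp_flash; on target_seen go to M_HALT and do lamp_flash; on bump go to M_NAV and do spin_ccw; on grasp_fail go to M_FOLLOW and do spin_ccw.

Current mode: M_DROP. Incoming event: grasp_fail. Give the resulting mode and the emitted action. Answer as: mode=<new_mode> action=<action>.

mode=M_FOLLOW action=spin_ccw

current mode = M_DROP; filter table to that mode:
  (M_DROP, obstacle) → (M_HOME, lamp_flash)
  (M_DROP, arrived) → (M_NAV, lamp_flash)
  (M_DROP, target_seen) → (M_HALT, lamp_flash)
  (M_DROP, bump) → (M_NAV, spin_ccw)
  (M_DROP, grasp_fail) → (M_FOLLOW, spin_ccw)  ← event matches
event = grasp_fail selects (M_FOLLOW, spin_ccw)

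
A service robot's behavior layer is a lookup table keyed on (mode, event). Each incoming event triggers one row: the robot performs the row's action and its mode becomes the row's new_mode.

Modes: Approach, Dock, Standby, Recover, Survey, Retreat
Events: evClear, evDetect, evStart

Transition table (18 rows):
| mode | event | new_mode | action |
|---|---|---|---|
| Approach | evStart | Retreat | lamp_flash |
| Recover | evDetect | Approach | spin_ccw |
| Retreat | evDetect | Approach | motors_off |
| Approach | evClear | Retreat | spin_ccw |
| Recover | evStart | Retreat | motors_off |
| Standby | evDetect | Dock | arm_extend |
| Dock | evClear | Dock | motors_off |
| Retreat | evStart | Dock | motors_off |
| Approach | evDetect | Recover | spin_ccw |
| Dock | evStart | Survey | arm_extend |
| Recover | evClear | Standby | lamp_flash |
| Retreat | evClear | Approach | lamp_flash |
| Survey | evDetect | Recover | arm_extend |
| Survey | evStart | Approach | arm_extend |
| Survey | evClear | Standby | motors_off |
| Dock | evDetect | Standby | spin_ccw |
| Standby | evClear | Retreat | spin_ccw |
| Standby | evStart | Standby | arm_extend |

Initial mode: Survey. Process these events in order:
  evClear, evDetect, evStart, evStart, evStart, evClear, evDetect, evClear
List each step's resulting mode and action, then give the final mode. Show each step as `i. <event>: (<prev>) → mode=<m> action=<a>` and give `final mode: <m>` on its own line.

final mode: Standby

1. evClear: (Survey) → mode=Standby action=motors_off
2. evDetect: (Standby) → mode=Dock action=arm_extend
3. evStart: (Dock) → mode=Survey action=arm_extend
4. evStart: (Survey) → mode=Approach action=arm_extend
5. evStart: (Approach) → mode=Retreat action=lamp_flash
6. evClear: (Retreat) → mode=Approach action=lamp_flash
7. evDetect: (Approach) → mode=Recover action=spin_ccw
8. evClear: (Recover) → mode=Standby action=lamp_flash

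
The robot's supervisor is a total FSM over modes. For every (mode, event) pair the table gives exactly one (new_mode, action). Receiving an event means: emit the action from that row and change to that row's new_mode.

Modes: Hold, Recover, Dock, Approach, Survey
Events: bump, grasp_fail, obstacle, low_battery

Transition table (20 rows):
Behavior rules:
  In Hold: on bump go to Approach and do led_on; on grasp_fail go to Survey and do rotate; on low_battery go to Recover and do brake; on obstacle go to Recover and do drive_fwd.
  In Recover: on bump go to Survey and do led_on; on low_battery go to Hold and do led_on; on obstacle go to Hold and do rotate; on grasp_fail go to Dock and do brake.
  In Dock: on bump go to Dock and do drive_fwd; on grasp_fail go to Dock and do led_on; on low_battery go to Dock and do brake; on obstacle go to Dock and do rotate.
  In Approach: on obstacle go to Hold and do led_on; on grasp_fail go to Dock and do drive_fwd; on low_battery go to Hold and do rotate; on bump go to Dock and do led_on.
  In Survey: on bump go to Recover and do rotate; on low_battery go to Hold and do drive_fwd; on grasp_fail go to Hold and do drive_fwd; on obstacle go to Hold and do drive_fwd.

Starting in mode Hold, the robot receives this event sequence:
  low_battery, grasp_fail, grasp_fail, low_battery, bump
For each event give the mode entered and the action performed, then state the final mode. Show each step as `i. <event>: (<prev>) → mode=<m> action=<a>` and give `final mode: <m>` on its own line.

1. low_battery: (Hold) → mode=Recover action=brake
2. grasp_fail: (Recover) → mode=Dock action=brake
3. grasp_fail: (Dock) → mode=Dock action=led_on
4. low_battery: (Dock) → mode=Dock action=brake
5. bump: (Dock) → mode=Dock action=drive_fwd

final mode: Dock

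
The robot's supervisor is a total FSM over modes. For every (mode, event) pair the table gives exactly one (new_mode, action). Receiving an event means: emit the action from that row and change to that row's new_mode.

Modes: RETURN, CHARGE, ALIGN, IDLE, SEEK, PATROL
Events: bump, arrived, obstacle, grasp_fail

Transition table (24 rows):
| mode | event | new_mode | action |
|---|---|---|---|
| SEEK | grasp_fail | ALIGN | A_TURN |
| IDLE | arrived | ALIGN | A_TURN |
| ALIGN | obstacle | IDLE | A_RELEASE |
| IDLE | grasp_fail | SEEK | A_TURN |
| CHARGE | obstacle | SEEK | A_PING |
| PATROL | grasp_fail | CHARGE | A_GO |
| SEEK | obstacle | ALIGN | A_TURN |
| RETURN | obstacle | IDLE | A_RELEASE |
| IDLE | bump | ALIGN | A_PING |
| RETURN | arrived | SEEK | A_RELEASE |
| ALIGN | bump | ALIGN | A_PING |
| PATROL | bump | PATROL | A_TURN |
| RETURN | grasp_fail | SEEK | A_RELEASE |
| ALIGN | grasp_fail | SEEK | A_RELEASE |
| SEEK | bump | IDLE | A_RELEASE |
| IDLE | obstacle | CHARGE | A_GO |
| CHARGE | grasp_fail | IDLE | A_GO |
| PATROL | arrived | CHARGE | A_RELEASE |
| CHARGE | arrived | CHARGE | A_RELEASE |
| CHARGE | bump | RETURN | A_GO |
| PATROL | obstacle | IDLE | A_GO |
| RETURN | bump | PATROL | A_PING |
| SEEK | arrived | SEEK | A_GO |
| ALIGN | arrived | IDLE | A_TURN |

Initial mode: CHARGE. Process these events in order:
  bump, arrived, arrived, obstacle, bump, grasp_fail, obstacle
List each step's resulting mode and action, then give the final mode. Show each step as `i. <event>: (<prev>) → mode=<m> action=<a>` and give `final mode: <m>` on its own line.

final mode: ALIGN

1. bump: (CHARGE) → mode=RETURN action=A_GO
2. arrived: (RETURN) → mode=SEEK action=A_RELEASE
3. arrived: (SEEK) → mode=SEEK action=A_GO
4. obstacle: (SEEK) → mode=ALIGN action=A_TURN
5. bump: (ALIGN) → mode=ALIGN action=A_PING
6. grasp_fail: (ALIGN) → mode=SEEK action=A_RELEASE
7. obstacle: (SEEK) → mode=ALIGN action=A_TURN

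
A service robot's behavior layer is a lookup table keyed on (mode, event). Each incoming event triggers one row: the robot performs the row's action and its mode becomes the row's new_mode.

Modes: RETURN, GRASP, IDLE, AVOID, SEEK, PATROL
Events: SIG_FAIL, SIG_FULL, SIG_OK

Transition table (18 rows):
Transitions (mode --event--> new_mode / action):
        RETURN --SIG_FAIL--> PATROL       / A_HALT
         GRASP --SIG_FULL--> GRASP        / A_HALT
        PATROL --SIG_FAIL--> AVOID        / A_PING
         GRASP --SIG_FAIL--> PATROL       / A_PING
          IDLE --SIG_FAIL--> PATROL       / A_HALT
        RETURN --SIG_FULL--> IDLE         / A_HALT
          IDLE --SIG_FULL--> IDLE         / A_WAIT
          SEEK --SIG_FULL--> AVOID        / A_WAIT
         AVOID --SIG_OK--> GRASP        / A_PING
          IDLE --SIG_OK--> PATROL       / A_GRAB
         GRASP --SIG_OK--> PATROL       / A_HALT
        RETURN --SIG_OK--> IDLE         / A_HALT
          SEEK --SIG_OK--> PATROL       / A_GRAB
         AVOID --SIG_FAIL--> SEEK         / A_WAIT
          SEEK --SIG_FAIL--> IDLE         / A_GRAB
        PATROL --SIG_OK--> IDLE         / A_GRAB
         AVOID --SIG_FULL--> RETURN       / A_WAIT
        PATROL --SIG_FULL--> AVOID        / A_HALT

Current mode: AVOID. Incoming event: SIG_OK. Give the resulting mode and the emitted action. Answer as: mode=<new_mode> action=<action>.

mode=GRASP action=A_PING

current mode = AVOID; filter table to that mode:
  (AVOID, SIG_OK) → (GRASP, A_PING)  ← event matches
  (AVOID, SIG_FAIL) → (SEEK, A_WAIT)
  (AVOID, SIG_FULL) → (RETURN, A_WAIT)
event = SIG_OK selects (GRASP, A_PING)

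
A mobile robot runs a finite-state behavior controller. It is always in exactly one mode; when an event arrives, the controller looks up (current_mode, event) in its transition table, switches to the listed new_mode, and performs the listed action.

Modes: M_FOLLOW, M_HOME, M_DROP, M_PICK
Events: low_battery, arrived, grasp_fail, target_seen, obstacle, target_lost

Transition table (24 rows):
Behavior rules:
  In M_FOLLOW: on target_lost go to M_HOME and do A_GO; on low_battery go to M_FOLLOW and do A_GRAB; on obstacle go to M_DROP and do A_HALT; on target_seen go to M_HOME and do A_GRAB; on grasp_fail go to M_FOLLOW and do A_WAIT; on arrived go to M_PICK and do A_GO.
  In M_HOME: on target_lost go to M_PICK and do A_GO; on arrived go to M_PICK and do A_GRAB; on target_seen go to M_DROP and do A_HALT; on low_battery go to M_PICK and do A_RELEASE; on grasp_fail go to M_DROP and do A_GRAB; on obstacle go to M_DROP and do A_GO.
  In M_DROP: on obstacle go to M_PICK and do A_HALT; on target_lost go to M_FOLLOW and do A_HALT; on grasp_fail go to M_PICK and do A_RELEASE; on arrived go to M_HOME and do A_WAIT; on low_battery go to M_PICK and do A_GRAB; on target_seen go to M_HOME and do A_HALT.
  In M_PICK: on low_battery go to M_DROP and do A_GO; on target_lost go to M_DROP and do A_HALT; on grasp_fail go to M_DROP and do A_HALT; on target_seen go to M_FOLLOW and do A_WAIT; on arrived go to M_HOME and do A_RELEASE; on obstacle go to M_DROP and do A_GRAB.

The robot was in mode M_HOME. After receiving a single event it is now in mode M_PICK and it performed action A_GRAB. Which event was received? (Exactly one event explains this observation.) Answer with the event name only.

arrived

try low_battery: (M_HOME, low_battery) → (M_PICK, A_RELEASE)
try arrived: (M_HOME, arrived) → (M_PICK, A_GRAB)  ← matches
try grasp_fail: (M_HOME, grasp_fail) → (M_DROP, A_GRAB)
try target_seen: (M_HOME, target_seen) → (M_DROP, A_HALT)
try obstacle: (M_HOME, obstacle) → (M_DROP, A_GO)
try target_lost: (M_HOME, target_lost) → (M_PICK, A_GO)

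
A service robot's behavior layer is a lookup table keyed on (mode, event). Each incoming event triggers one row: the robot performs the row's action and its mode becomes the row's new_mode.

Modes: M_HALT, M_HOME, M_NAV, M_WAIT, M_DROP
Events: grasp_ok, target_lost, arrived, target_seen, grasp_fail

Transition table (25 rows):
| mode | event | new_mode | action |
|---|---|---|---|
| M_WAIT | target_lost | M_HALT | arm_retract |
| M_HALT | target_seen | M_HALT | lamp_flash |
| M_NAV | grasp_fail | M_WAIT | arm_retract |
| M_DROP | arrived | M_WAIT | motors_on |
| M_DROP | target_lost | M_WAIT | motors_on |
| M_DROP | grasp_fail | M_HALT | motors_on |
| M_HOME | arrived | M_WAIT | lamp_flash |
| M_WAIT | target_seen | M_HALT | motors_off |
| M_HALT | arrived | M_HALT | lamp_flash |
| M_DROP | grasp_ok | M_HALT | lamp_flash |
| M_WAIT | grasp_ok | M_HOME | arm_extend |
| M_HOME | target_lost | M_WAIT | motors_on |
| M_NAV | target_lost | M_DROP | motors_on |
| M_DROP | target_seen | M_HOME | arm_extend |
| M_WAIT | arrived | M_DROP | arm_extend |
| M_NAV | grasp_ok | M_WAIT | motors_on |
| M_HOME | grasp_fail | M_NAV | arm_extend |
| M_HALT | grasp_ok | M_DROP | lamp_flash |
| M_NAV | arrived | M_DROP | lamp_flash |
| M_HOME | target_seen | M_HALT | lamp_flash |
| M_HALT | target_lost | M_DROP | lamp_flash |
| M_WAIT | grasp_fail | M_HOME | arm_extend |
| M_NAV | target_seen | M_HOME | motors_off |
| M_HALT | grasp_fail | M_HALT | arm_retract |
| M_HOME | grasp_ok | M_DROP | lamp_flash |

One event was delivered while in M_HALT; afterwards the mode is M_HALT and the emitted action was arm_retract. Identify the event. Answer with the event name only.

grasp_fail

try grasp_ok: (M_HALT, grasp_ok) → (M_DROP, lamp_flash)
try target_lost: (M_HALT, target_lost) → (M_DROP, lamp_flash)
try arrived: (M_HALT, arrived) → (M_HALT, lamp_flash)
try target_seen: (M_HALT, target_seen) → (M_HALT, lamp_flash)
try grasp_fail: (M_HALT, grasp_fail) → (M_HALT, arm_retract)  ← matches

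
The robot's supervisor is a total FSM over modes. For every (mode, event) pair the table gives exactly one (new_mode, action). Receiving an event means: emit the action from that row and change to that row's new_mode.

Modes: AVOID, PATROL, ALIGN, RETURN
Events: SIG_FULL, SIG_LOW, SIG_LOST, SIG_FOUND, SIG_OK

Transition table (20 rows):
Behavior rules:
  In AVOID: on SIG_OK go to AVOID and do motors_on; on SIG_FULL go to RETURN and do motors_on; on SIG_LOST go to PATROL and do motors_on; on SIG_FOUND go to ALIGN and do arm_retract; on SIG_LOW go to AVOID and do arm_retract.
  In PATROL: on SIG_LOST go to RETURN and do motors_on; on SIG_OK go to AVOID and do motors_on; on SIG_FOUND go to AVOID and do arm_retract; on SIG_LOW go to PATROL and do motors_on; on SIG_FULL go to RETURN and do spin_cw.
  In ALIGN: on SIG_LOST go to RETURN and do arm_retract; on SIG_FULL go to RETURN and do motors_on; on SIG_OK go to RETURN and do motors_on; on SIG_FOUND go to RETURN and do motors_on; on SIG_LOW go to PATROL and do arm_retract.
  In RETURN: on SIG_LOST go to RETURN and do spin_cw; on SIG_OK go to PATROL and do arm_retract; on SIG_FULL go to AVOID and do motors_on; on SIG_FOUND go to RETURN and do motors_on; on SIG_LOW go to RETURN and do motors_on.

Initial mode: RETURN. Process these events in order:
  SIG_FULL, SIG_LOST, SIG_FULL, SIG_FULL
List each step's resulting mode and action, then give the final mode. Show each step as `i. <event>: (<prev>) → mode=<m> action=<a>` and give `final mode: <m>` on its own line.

final mode: AVOID

1. SIG_FULL: (RETURN) → mode=AVOID action=motors_on
2. SIG_LOST: (AVOID) → mode=PATROL action=motors_on
3. SIG_FULL: (PATROL) → mode=RETURN action=spin_cw
4. SIG_FULL: (RETURN) → mode=AVOID action=motors_on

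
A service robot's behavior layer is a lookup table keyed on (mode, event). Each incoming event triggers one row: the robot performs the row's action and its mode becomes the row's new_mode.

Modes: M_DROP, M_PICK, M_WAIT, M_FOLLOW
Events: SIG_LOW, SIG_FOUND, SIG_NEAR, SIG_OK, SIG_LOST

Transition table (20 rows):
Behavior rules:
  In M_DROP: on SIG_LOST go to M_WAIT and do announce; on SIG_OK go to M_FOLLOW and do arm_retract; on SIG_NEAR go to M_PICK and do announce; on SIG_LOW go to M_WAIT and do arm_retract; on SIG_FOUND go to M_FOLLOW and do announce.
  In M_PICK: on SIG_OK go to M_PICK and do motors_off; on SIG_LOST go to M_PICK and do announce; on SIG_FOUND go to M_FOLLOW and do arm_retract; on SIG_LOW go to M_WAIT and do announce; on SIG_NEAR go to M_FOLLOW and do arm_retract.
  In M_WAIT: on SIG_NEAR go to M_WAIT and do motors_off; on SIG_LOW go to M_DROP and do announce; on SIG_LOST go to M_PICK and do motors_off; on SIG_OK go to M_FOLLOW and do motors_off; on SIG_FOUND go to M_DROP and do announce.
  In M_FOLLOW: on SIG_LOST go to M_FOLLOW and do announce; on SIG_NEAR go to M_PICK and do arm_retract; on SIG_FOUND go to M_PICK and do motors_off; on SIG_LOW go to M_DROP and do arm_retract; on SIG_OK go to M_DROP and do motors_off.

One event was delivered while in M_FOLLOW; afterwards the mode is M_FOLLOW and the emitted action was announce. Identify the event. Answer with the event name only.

try SIG_LOW: (M_FOLLOW, SIG_LOW) → (M_DROP, arm_retract)
try SIG_FOUND: (M_FOLLOW, SIG_FOUND) → (M_PICK, motors_off)
try SIG_NEAR: (M_FOLLOW, SIG_NEAR) → (M_PICK, arm_retract)
try SIG_OK: (M_FOLLOW, SIG_OK) → (M_DROP, motors_off)
try SIG_LOST: (M_FOLLOW, SIG_LOST) → (M_FOLLOW, announce)  ← matches

SIG_LOST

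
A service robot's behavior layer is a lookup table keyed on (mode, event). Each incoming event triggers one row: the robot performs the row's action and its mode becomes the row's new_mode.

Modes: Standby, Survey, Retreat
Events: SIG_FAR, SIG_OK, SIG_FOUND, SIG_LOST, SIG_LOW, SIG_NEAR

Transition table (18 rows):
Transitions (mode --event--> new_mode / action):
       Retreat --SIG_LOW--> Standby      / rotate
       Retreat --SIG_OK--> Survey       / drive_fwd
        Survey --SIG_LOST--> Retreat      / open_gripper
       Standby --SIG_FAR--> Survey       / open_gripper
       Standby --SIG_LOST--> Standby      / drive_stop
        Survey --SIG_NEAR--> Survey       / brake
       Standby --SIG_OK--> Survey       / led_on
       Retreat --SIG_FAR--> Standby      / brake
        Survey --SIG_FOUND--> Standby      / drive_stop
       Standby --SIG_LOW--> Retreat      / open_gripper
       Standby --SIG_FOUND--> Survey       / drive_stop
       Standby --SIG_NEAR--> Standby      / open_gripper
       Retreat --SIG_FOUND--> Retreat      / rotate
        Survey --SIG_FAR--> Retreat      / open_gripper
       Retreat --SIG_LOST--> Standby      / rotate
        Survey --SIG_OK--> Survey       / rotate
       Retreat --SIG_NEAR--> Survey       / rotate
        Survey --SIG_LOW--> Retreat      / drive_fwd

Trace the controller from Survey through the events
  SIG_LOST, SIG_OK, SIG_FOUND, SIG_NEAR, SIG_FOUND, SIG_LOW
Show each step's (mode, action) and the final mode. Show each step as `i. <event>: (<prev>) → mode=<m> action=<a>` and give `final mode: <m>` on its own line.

1. SIG_LOST: (Survey) → mode=Retreat action=open_gripper
2. SIG_OK: (Retreat) → mode=Survey action=drive_fwd
3. SIG_FOUND: (Survey) → mode=Standby action=drive_stop
4. SIG_NEAR: (Standby) → mode=Standby action=open_gripper
5. SIG_FOUND: (Standby) → mode=Survey action=drive_stop
6. SIG_LOW: (Survey) → mode=Retreat action=drive_fwd

final mode: Retreat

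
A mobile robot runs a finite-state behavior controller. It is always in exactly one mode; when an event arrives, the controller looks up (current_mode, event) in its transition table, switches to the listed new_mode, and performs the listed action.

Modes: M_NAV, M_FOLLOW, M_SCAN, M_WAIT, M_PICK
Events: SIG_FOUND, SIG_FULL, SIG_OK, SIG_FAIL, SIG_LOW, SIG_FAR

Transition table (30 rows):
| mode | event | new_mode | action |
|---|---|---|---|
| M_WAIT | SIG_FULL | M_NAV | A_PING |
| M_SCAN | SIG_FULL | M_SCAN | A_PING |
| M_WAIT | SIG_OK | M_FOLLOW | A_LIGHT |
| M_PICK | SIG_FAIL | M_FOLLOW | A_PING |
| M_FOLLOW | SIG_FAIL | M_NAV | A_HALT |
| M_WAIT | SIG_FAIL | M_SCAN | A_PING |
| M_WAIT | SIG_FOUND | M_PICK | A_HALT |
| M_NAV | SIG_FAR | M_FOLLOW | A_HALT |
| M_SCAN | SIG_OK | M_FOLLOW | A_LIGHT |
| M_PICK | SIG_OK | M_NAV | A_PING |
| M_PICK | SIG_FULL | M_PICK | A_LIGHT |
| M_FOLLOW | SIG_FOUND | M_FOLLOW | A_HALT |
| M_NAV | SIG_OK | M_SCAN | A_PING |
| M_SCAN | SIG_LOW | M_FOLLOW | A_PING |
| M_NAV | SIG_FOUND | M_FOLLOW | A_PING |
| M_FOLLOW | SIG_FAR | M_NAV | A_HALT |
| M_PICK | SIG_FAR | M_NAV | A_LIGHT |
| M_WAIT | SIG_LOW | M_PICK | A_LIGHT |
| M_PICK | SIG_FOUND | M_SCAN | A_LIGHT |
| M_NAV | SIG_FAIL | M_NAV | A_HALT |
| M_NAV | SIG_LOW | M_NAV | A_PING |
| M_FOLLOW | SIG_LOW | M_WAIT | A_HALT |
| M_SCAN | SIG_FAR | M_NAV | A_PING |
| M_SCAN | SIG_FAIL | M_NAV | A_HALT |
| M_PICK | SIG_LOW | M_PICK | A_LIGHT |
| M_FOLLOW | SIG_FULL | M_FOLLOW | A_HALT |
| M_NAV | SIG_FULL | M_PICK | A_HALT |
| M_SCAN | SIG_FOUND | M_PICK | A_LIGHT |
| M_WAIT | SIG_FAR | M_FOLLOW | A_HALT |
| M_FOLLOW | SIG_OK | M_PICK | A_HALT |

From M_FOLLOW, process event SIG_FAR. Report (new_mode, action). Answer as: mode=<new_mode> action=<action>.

current mode = M_FOLLOW; filter table to that mode:
  (M_FOLLOW, SIG_FAIL) → (M_NAV, A_HALT)
  (M_FOLLOW, SIG_FOUND) → (M_FOLLOW, A_HALT)
  (M_FOLLOW, SIG_FAR) → (M_NAV, A_HALT)  ← event matches
  (M_FOLLOW, SIG_LOW) → (M_WAIT, A_HALT)
  (M_FOLLOW, SIG_FULL) → (M_FOLLOW, A_HALT)
  (M_FOLLOW, SIG_OK) → (M_PICK, A_HALT)
event = SIG_FAR selects (M_NAV, A_HALT)

mode=M_NAV action=A_HALT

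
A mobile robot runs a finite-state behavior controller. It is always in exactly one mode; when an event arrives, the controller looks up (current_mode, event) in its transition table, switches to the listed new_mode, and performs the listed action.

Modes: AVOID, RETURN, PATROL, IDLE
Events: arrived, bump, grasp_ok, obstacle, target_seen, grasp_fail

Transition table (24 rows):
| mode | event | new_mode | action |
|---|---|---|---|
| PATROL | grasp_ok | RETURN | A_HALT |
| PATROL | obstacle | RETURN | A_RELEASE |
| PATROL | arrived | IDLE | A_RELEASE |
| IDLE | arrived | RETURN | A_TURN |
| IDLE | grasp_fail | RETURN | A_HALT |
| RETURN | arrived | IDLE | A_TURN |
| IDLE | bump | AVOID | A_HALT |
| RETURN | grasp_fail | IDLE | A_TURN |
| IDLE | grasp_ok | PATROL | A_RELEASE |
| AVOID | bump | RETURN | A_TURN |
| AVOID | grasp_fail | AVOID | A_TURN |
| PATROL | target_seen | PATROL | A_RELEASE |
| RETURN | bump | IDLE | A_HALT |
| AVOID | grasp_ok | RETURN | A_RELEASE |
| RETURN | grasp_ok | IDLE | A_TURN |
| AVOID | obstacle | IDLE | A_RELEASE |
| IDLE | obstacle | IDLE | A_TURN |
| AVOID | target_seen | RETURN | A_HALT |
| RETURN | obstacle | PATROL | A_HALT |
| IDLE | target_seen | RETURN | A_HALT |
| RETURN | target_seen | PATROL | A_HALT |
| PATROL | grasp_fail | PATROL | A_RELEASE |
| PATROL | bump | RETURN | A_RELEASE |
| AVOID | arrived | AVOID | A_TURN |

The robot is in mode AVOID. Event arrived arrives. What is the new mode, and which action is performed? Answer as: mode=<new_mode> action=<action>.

current mode = AVOID; filter table to that mode:
  (AVOID, bump) → (RETURN, A_TURN)
  (AVOID, grasp_fail) → (AVOID, A_TURN)
  (AVOID, grasp_ok) → (RETURN, A_RELEASE)
  (AVOID, obstacle) → (IDLE, A_RELEASE)
  (AVOID, target_seen) → (RETURN, A_HALT)
  (AVOID, arrived) → (AVOID, A_TURN)  ← event matches
event = arrived selects (AVOID, A_TURN)

mode=AVOID action=A_TURN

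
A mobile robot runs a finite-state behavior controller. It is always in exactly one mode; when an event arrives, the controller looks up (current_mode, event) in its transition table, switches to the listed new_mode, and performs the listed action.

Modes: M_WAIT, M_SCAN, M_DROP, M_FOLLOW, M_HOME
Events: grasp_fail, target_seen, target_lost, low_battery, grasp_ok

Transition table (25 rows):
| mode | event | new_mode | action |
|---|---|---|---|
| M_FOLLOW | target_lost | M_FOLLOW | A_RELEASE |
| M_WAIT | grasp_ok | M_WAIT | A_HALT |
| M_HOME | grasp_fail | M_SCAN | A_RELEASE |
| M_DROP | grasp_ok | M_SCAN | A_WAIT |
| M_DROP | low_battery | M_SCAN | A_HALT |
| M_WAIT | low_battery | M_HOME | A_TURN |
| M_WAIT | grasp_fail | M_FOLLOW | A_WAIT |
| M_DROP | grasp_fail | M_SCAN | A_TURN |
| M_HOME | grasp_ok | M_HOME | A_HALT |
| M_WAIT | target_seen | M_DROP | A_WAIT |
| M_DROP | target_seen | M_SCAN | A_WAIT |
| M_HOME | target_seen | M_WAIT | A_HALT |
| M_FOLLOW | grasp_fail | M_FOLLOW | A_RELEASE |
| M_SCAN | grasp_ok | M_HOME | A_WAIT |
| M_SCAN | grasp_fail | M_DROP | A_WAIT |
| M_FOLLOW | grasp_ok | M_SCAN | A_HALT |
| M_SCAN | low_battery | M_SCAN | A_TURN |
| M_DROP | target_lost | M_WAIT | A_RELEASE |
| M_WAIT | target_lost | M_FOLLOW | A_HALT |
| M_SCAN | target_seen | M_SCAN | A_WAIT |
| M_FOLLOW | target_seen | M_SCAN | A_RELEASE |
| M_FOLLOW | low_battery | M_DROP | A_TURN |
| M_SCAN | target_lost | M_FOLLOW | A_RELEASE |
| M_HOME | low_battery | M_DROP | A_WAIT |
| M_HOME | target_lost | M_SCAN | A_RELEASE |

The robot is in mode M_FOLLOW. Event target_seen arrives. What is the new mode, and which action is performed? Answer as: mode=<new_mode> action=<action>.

current mode = M_FOLLOW; filter table to that mode:
  (M_FOLLOW, target_lost) → (M_FOLLOW, A_RELEASE)
  (M_FOLLOW, grasp_fail) → (M_FOLLOW, A_RELEASE)
  (M_FOLLOW, grasp_ok) → (M_SCAN, A_HALT)
  (M_FOLLOW, target_seen) → (M_SCAN, A_RELEASE)  ← event matches
  (M_FOLLOW, low_battery) → (M_DROP, A_TURN)
event = target_seen selects (M_SCAN, A_RELEASE)

mode=M_SCAN action=A_RELEASE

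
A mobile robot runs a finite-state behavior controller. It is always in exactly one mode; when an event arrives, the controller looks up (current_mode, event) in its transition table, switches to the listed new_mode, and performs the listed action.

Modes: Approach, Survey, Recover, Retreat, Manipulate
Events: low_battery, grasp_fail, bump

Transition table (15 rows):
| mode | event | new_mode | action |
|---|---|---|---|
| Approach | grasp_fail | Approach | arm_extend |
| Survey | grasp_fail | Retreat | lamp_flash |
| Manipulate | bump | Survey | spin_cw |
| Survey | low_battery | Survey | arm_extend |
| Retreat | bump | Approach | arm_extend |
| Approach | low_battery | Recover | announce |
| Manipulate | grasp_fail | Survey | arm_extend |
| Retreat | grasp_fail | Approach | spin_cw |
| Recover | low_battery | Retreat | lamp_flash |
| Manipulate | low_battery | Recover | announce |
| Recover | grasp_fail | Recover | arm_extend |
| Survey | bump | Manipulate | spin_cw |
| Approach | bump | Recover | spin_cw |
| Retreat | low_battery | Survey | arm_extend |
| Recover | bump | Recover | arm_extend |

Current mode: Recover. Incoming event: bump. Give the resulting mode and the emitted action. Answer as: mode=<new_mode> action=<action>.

current mode = Recover; filter table to that mode:
  (Recover, low_battery) → (Retreat, lamp_flash)
  (Recover, grasp_fail) → (Recover, arm_extend)
  (Recover, bump) → (Recover, arm_extend)  ← event matches
event = bump selects (Recover, arm_extend)

mode=Recover action=arm_extend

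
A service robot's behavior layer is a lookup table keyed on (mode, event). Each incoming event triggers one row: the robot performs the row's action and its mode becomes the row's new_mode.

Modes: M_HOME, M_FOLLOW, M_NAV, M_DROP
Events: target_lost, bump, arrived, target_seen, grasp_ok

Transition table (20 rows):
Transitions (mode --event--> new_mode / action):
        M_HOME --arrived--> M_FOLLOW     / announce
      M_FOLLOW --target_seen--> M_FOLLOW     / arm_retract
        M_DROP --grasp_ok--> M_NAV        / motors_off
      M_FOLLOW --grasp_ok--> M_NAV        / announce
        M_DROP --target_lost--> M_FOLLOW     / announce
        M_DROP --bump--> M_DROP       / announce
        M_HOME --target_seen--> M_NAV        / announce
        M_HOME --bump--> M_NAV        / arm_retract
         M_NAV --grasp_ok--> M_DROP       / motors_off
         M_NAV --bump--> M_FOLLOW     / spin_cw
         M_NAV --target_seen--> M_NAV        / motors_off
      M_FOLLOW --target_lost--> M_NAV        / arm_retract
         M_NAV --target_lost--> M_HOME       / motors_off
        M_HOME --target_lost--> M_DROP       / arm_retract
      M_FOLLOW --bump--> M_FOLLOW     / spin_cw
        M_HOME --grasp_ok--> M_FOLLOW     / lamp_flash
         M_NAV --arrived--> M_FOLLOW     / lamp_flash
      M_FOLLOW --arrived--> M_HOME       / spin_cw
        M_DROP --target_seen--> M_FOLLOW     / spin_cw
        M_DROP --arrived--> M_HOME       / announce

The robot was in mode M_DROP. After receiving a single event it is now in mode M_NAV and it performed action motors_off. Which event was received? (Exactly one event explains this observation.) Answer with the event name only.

try target_lost: (M_DROP, target_lost) → (M_FOLLOW, announce)
try bump: (M_DROP, bump) → (M_DROP, announce)
try arrived: (M_DROP, arrived) → (M_HOME, announce)
try target_seen: (M_DROP, target_seen) → (M_FOLLOW, spin_cw)
try grasp_ok: (M_DROP, grasp_ok) → (M_NAV, motors_off)  ← matches

grasp_ok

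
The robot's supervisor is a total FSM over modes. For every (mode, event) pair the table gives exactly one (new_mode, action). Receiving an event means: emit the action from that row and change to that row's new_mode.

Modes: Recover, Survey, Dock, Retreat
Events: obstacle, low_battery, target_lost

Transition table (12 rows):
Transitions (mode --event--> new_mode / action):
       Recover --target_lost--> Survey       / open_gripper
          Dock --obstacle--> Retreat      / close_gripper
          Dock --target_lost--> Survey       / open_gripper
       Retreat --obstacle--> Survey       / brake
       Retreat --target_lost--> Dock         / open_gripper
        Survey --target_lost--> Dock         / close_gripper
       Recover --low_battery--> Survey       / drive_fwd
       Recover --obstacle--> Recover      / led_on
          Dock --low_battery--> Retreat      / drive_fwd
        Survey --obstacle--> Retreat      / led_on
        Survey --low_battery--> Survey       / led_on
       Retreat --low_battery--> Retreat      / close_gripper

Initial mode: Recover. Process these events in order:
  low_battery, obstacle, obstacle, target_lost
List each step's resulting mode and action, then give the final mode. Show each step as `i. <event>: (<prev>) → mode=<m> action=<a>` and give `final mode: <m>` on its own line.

1. low_battery: (Recover) → mode=Survey action=drive_fwd
2. obstacle: (Survey) → mode=Retreat action=led_on
3. obstacle: (Retreat) → mode=Survey action=brake
4. target_lost: (Survey) → mode=Dock action=close_gripper

final mode: Dock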